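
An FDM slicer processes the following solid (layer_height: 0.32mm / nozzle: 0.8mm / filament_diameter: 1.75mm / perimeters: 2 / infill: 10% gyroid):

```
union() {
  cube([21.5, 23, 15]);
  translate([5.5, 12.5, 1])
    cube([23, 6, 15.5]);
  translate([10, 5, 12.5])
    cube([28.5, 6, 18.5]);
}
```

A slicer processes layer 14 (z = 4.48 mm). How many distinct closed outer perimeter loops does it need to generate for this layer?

At z = 4.48 mm: the cube is present — its section is the full 21.5×23 rectangle; the cube at (5.5, 12.5) (footprint 23×6) is included at this height; the cube at (10, 5) is absent (z outside [12.5, 31]); Taking the union: the regions partially overlap (shared area 96.00 mm²), so overlapping operands fuse into one piece — 1 connected region. The result has 1 disconnected region.

1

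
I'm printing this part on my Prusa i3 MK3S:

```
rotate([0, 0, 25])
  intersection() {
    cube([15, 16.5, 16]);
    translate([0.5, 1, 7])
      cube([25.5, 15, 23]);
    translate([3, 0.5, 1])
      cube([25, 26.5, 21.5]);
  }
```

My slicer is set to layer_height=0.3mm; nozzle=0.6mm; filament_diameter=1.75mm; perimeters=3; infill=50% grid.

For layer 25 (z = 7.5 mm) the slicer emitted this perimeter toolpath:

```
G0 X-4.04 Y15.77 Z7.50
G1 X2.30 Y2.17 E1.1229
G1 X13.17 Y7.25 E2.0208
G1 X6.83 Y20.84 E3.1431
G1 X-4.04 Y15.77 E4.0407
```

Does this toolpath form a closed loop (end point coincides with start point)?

Start point (G0): (-4.04, 15.77). End point (last G1): the path returns to the start — closed.

yes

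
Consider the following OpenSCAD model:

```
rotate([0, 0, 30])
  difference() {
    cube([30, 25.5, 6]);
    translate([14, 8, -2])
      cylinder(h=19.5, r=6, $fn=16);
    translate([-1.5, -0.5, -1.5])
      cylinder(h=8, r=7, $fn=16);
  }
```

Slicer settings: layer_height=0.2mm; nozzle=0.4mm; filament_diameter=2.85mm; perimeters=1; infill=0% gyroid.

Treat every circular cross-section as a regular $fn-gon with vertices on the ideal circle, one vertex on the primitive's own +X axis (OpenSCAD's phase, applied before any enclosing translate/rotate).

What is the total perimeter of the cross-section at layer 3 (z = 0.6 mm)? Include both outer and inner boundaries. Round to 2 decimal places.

145.74 mm

At z = 0.6 mm: the cube is present — its section is the full 30×25.5 rectangle (perimeter 111.00 mm); the r=6 cylinder at (14, 8) contributes a regular 16-gon of circumradius 6 (perimeter = 2·16·6.000·sin(180°/16) = 37.46 mm); the r=7 cylinder at (-1.5, -0.5) contributes a regular 16-gon of circumradius 7 (perimeter = 2·16·7.000·sin(180°/16) = 43.70 mm); Subtracting the remaining from the first: starting from the 30×25.5 cube, the r=6 cylinder at (14, 8) lies wholly inside it (removes its full 110.21 mm² and its 37.46 mm outline becomes a hole wall); the r=7 cylinder at (-1.5, -0.5) partially overlaps it — only the 24.50 mm² overlap (of its 150.01 mm²) is removed, clipping the outline — boundary (outer + 1 inner loop) = 145.74 mm; (rotated 30° about Z; rotation is an isometry so areas/perimeters/island counts are preserved). Overall, the cross-section is one region with 1 hole. Total boundary length (outer + inner) = 145.74 mm.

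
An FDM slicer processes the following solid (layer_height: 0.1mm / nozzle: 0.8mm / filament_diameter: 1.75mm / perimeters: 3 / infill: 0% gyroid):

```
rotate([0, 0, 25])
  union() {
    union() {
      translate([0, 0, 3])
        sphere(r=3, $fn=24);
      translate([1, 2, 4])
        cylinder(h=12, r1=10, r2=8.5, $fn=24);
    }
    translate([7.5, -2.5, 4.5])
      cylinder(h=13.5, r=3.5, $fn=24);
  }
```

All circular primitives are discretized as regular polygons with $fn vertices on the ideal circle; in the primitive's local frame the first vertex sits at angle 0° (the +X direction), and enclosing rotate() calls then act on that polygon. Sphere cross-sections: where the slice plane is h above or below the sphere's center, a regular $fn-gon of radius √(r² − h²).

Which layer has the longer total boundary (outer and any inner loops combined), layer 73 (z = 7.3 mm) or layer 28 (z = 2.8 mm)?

layer 73 (z = 7.3 mm)

Layer 73 (z = 7.3): the sphere is not intersected at this z (|z−center|=4.300 > r=3); the cone at (1, 2): at t=0.275 of its height the radius interpolates to r₁+(r₂−r₁)t = 9.588, giving a regular 24-gon of that circumradius (perimeter = 2·24·9.588·sin(180°/24) = 60.07 mm); Merging all regions: only the cone at (1, 2) is present, so the union is just that shape — boundary = 60.07 mm; the r=3.5 cylinder at (7.5, -2.5) contributes a regular 24-gon of circumradius 3.5 (perimeter = 2·24·3.500·sin(180°/24) = 21.93 mm); Taking the union: the regions partially overlap (shared area 28.74 mm²), so the edge portions inside another operand are dropped and the merged outline is re-measured after clipping — boundary = 62.12 mm; (rotated 25° about Z; rotation is an isometry so areas/perimeters/island counts are preserved). So its perimeter = 62.12 mm. Layer 28 (z = 2.8): the sphere: section is a regular 24-gon, circumradius = √(r²−h²) = √(3²−0.2²) = 2.993 (perimeter = 2·24·2.993·sin(180°/24) = 18.75 mm); the cone at (1, 2) is not intersected at this z (z outside [4, 16]); Combining (union): only the r=3 sphere is present, so the union is just that shape — boundary = 18.75 mm; the cylinder at (7.5, -2.5) is absent (z outside [4.5, 18]); Merging all regions: only that combined region is present, so the union is just that shape — boundary = 18.75 mm; (whole slice rotated 25° about Z — lengths, areas and connectivity unchanged). So its perimeter = 18.75 mm. Layer 73 is larger (62.12 vs 18.75 mm).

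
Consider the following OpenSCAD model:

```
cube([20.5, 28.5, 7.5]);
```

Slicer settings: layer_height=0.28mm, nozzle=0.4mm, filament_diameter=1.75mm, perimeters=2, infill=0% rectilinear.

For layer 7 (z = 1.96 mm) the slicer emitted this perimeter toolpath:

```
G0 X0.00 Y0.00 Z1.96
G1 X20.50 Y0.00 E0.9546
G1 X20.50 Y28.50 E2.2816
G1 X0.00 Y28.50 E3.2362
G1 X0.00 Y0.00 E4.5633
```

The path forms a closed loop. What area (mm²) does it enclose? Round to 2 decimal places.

Apply the shoelace formula to the sequence of (X, Y) vertices; enclosed area = 584.25 mm².

584.25 mm²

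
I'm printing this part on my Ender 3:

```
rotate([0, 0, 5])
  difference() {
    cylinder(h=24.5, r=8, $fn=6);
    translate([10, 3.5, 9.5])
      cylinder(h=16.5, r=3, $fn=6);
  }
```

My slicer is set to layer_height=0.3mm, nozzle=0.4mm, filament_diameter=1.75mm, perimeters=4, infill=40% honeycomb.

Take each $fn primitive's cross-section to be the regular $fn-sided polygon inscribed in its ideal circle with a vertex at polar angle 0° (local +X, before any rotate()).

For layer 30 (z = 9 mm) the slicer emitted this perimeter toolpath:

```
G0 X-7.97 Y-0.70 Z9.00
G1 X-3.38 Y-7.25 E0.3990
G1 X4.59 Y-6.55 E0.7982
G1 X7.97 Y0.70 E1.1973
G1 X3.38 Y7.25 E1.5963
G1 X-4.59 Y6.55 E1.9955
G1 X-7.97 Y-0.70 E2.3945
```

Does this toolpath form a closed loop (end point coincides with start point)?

Start point (G0): (-7.97, -0.70). End point (last G1): the path returns to the start — closed.

yes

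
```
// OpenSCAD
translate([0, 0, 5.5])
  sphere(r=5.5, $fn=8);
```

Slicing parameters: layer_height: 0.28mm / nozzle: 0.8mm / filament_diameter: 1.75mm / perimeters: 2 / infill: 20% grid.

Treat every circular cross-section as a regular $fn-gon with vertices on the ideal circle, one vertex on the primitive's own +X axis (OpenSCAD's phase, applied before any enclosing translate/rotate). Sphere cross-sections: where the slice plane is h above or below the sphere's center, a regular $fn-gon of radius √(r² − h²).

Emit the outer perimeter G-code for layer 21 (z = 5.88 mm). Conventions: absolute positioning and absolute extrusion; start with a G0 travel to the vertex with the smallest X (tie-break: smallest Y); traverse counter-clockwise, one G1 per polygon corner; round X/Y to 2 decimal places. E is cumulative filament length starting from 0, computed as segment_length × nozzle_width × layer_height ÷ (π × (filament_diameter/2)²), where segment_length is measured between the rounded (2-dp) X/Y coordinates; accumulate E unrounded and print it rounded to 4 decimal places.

At z = 5.88 mm: the r=5.5 sphere slices to a regular 8-gon of circumradius 5.487 (√(r²−h²) with h=0.38 from center). The outline is a single polygon with 8 vertices. Extrusion per mm of travel: 0.8 × 0.28 / (π × 0.875²) = 0.093128. Accumulating E over each segment gives final E = 3.1297.

G0 X-5.49 Y0.00 Z5.88
G1 X-3.88 Y-3.88 E0.3912
G1 X0.00 Y-5.49 E0.7824
G1 X3.88 Y-3.88 E1.1736
G1 X5.49 Y0.00 E1.5648
G1 X3.88 Y3.88 E1.9561
G1 X0.00 Y5.49 E2.3473
G1 X-3.88 Y3.88 E2.7385
G1 X-5.49 Y0.00 E3.1297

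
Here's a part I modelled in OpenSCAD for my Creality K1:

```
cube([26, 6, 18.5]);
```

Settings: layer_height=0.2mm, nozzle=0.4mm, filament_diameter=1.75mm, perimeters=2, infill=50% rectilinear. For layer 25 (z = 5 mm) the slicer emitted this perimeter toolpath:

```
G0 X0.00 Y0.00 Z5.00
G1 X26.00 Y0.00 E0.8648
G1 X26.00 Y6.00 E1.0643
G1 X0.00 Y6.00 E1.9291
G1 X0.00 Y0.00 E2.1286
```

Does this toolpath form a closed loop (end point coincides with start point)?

Start point (G0): (0.00, 0.00). End point (last G1): the path returns to the start — closed.

yes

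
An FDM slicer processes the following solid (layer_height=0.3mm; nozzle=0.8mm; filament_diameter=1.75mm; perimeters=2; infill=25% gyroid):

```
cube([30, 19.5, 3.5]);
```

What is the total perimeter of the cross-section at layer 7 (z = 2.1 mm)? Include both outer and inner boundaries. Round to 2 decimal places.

99.00 mm

At z = 2.1 mm: the 30×19.5 cube contributes its full rectangle (perimeter 99.00 mm). Overall, the cross-section is a single solid region. Total boundary length (outer) = 99.00 mm.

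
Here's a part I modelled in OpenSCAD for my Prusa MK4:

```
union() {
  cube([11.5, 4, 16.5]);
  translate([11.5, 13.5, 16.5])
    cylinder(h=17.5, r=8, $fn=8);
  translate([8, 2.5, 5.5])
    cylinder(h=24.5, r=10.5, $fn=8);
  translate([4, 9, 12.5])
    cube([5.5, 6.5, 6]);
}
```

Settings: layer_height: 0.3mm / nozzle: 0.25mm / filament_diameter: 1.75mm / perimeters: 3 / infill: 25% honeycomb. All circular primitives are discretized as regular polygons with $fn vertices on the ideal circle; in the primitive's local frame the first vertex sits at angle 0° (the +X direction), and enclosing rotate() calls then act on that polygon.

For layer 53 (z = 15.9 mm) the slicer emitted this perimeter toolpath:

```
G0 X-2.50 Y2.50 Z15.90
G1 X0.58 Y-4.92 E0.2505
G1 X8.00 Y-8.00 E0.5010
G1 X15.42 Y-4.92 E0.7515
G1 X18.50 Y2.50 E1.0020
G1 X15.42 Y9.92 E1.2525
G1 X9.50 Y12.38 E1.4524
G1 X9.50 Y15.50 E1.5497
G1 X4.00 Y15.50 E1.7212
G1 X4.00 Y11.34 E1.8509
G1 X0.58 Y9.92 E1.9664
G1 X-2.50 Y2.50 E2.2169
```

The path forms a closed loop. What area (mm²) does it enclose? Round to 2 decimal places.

Apply the shoelace formula to the sequence of (X, Y) vertices; enclosed area = 329.19 mm².

329.19 mm²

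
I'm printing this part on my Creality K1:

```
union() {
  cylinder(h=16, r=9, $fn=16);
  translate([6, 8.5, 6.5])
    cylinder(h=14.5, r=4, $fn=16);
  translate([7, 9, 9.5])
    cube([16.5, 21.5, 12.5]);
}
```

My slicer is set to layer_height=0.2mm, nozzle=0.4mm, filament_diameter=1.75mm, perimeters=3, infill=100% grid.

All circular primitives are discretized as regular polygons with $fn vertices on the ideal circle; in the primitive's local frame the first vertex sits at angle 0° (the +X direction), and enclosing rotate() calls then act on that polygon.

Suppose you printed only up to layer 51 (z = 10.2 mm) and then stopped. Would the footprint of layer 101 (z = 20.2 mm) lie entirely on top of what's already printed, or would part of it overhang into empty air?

entirely on top

Compare the two slices. At z = 10.2: the cylinder: section is a regular 16-gon, circumradius r=9 (area = (16/2)·9.000²·sin(360°/16) = 247.98 mm²); the cylinder at (6, 8.5): section is a regular 16-gon, circumradius r=4 (area = (16/2)·4.000²·sin(360°/16) = 48.98 mm²); the 16.5×21.5 cube at (7, 9) contributes its full rectangle (area 354.75 mm²); Taking the union: the regions partially overlap — summed areas 651.71 mm² minus the doubly-counted overlap 18.06 mm² gives 633.66 mm² — area = 633.66 mm². At z = 20.2: the cylinder does not reach this height (z outside [0, 16]); the r=4 cylinder at (6, 8.5) gives a regular 16-gon of circumradius 4 (constant along its height) (area = (16/2)·4.000²·sin(360°/16) = 48.98 mm²); the 16.5×21.5 cube at (7, 9) contributes its full rectangle (area 354.75 mm²); Merging all regions: the regions partially overlap — summed areas 403.73 mm² minus the doubly-counted overlap 6.87 mm² gives 396.86 mm² — area = 396.86 mm². Checking containment: the cross-section at z = 20.2 is a subset of the cross-section at z = 10.2.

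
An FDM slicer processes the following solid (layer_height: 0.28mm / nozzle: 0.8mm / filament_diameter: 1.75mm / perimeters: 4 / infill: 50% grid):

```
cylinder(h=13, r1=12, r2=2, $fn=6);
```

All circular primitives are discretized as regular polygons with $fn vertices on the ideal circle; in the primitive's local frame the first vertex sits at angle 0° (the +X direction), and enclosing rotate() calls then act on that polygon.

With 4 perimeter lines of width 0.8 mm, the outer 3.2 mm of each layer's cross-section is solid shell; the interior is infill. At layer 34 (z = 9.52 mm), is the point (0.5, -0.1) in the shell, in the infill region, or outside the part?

At z = 9.52 mm: the cone contributes a regular 6-gon of circumradius 4.677 (interpolated between r1=12 and r2=2 at t=0.732). Overall, the cross-section is a single solid region. The nearest boundary edge runs (2.34, -4.05)→(4.68, 0.00); distance from the point to it = 3.57 mm. The point is inside the cross-section and 3.57 mm from the nearest boundary — more than the 3.2 mm shell width (4 × 0.8), so it's in the infill interior.

infill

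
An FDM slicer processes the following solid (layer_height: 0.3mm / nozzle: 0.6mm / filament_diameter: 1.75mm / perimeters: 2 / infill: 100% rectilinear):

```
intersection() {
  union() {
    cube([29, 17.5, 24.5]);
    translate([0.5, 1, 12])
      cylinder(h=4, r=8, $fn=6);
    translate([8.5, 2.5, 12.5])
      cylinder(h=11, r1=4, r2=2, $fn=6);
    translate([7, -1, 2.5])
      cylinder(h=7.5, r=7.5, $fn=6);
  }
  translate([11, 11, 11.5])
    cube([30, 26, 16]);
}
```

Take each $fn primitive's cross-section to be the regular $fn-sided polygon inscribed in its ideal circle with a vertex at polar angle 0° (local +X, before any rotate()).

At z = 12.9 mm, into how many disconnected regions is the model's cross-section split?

1

At z = 12.9 mm: the cube is present — its section is the full 29×17.5 rectangle; the r=8 cylinder at (0.5, 1) gives a regular 6-gon of circumradius 8 (constant along its height); the cone at (8.5, 2.5) (r1=4→r2=2) has section circumradius 3.927 here — a regular 6-gon; the cylinder at (7, -1) is not intersected at this z (z outside [2.5, 10]); Merging all regions: the regions partially overlap (shared area 90.56 mm²), so overlapping operands fuse into one piece — 1 connected region; the cube at (11, 11) is present — its section is the full 30×26 rectangle; Taking the intersection: the 30×26 cube at (11, 11) partially overlaps the result so far; clipping to the common part keeps 117.00 mm² — 1 connected region. The result has 1 disconnected region.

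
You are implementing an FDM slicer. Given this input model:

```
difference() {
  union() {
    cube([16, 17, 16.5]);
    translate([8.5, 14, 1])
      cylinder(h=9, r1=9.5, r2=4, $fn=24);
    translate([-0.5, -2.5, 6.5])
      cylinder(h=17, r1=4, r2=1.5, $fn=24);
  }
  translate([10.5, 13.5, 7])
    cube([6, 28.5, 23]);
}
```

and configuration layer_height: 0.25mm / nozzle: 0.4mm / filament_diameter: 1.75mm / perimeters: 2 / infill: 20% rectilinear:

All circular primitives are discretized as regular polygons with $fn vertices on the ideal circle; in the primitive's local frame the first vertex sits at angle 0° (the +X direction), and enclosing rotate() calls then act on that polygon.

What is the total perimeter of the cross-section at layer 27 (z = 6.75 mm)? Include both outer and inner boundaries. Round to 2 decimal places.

86.04 mm

At z = 6.75 mm: the cube is present — its section is the full 16×17 rectangle (perimeter 66.00 mm); the cone at (8.5, 14): at t=0.639 of its height the radius interpolates to r₁+(r₂−r₁)t = 5.986, giving a regular 24-gon of that circumradius (perimeter = 2·24·5.986·sin(180°/24) = 37.50 mm); the cone at (-0.5, -2.5) contributes a regular 24-gon of circumradius 3.963 (interpolated between r1=4 and r2=1.5 at t=0.015) (perimeter = 2·24·3.963·sin(180°/24) = 24.83 mm); Combining (union): the regions partially overlap (shared area 92.12 mm²), so the edge portions inside another operand are dropped and the merged outline is re-measured after clipping — boundary = 86.04 mm; the cube at (10.5, 13.5) does not reach this height (z outside [7, 30]); Taking the first minus the rest: none of the subtracted shapes is present at this height, so the result so far is unchanged — boundary = 86.04 mm. Overall, the cross-section is a single solid region. Total boundary length (outer) = 86.04 mm.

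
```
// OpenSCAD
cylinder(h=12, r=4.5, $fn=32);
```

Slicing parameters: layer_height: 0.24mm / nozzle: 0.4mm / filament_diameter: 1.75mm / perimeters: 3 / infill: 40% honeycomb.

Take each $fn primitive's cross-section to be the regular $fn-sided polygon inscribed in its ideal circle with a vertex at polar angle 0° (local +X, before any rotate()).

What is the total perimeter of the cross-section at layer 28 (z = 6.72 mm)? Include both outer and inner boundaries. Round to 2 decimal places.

At z = 6.72 mm: the r=4.5 cylinder gives a regular 32-gon of circumradius 4.5 (constant along its height) (perimeter = 2·32·4.500·sin(180°/32) = 28.23 mm). Overall, the cross-section is a single solid region. Total boundary length (outer) = 28.23 mm.

28.23 mm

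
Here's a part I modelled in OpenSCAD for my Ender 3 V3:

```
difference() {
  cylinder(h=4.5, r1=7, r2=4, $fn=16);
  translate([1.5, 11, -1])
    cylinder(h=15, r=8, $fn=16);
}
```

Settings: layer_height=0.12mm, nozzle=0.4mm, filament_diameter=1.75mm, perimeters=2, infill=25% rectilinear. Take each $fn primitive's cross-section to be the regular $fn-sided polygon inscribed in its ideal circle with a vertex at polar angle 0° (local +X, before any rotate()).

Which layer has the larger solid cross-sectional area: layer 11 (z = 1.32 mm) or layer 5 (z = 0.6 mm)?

layer 5 (z = 0.6 mm)

Layer 11 (z = 1.32): the cone (r1=7→r2=4) has section circumradius 6.120 here — a regular 16-gon (area = (16/2)·6.120²·sin(360°/16) = 114.67 mm²); the cylinder at (1.5, 11): section is a regular 16-gon, circumradius r=8 (area = (16/2)·8.000²·sin(360°/16) = 195.93 mm²); After the difference (first − rest): starting from the cone (114.67 mm²), the r=8 cylinder at (1.5, 11) partially overlaps it — only the 16.10 mm² overlap (of its 195.93 mm²) is removed, clipping the outline — area = 98.56 mm². So its area = 98.56 mm². Layer 5 (z = 0.6): the cone: at t=0.133 of its height the radius interpolates to r₁+(r₂−r₁)t = 6.600, giving a regular 16-gon of that circumradius (area = (16/2)·6.600²·sin(360°/16) = 133.36 mm²); the r=8 cylinder at (1.5, 11) contributes a regular 16-gon of circumradius 8 (area = (16/2)·8.000²·sin(360°/16) = 195.93 mm²); After the difference (first − rest): starting from the cone (133.36 mm²), the r=8 cylinder at (1.5, 11) partially overlaps it — only the 20.68 mm² overlap (of its 195.93 mm²) is removed, clipping the outline — area = 112.67 mm². So its area = 112.67 mm². Layer 5 is larger (112.67 vs 98.56 mm²).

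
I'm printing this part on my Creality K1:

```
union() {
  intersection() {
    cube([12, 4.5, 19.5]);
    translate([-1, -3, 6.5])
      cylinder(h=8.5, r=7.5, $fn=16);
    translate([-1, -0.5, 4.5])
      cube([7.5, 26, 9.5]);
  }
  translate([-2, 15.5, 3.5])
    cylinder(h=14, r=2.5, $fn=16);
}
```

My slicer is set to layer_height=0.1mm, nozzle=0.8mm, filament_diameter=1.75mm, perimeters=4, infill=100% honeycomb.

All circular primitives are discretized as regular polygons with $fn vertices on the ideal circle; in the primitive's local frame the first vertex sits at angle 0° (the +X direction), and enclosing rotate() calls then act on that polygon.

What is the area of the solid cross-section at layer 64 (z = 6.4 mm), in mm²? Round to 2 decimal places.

At z = 6.4 mm: the 12×4.5 cube contributes its full rectangle (area 54.00 mm²); the cylinder at (-1, -3) is absent (z outside [6.5, 15]); the cube at (-1, -0.5) (footprint 7.5×26) is included at this height (area 195.00 mm²); Taking the intersection: at least one operand is absent at this height, so nothing remains; the cylinder at (-2, 15.5): section is a regular 16-gon, circumradius r=2.5 (area = (16/2)·2.500²·sin(360°/16) = 19.13 mm²); Combining (union): only the r=2.5 cylinder at (-2, 15.5) is present, so the union is just that shape — area = 19.13 mm². Overall, the cross-section is a single solid region. Net area = 19.13 mm².

19.13 mm²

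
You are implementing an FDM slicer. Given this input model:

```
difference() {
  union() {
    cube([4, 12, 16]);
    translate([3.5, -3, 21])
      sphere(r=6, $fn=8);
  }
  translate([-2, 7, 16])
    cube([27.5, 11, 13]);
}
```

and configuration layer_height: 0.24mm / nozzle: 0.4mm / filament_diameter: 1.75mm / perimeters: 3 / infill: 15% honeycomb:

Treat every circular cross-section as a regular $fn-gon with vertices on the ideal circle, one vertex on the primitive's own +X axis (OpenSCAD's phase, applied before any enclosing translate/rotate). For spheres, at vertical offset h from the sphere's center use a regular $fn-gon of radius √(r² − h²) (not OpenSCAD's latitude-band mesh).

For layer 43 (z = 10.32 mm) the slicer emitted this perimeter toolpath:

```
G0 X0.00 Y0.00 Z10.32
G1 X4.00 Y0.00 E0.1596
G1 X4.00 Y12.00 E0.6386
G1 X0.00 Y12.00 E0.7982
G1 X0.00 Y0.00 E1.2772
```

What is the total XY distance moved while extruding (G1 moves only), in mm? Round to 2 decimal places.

Sum the Euclidean lengths of each G1 segment: total = 32.00 mm.

32.00 mm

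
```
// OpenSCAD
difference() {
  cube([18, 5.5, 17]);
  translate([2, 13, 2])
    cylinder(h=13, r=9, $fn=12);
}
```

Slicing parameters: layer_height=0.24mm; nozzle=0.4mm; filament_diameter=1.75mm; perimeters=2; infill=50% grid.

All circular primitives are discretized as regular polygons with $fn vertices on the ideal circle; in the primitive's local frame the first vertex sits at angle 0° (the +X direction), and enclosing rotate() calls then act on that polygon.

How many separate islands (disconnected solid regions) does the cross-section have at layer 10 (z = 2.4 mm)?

At z = 2.4 mm: the 18×5.5 cube contributes its full rectangle; the r=9 cylinder at (2, 13) contributes a regular 12-gon of circumradius 9; After the difference (first − rest): starting from the 18×5.5 cube, the r=9 cylinder at (2, 13) partially overlaps it — only the 6.54 mm² overlap (of its 243.00 mm²) is removed, clipping the outline — 1 connected region. Overall, the cross-section is a single solid region. Island count = 1.

1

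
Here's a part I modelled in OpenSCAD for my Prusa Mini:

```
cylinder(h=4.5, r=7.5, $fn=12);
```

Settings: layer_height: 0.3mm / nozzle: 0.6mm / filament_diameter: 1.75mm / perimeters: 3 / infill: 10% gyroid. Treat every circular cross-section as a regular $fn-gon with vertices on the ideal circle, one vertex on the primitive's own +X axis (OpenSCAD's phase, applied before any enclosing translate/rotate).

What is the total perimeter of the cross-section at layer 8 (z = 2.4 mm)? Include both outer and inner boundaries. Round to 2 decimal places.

At z = 2.4 mm: the r=7.5 cylinder gives a regular 12-gon of circumradius 7.5 (constant along its height) (perimeter = 2·12·7.500·sin(180°/12) = 46.59 mm). Overall, the cross-section is a single solid region. Total boundary length (outer) = 46.59 mm.

46.59 mm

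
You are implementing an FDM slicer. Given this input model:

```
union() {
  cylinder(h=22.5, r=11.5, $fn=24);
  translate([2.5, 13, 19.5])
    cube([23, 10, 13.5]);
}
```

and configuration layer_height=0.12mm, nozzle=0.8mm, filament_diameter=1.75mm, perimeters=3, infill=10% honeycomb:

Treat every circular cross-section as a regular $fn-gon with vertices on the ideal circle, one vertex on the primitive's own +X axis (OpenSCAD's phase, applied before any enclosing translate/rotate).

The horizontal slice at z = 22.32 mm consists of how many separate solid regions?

2

At z = 22.32 mm: the r=11.5 cylinder gives a regular 24-gon of circumradius 11.5 (constant along its height); the cube at (2.5, 13) is present — its section is the full 23×10 rectangle; Combining (union): the 2 present regions are separate (no shared area or edge), so areas and boundary lengths simply add and each stays a separate island — 2 connected regions. The result has 2 disconnected regions.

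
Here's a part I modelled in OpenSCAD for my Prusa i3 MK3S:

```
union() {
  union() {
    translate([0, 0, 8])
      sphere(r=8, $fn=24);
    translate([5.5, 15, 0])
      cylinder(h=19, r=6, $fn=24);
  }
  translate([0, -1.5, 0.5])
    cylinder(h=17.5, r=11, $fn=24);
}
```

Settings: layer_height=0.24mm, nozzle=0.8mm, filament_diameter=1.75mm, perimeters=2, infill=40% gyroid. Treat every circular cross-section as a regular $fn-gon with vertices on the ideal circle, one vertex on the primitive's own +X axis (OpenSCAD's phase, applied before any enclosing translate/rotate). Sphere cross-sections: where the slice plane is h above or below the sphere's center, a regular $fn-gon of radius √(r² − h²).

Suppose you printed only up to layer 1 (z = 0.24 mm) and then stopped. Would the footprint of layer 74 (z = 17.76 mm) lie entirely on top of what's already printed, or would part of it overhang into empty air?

part overhangs

Compare the two slices. At z = 0.24: the r=8 sphere slices to a regular 24-gon of circumradius 1.945 (√(r²−h²) with h=7.76 from center) (area = (24/2)·1.945²·sin(360°/24) = 11.75 mm²); the cylinder at (5.5, 15): section is a regular 24-gon, circumradius r=6 (area = (24/2)·6.000²·sin(360°/24) = 111.81 mm²); Combining (union): the 2 present regions are separate (no shared area or edge), so areas and boundary lengths simply add and each stays a separate island — area = 123.56 mm²; the cylinder at (0, -1.5) does not reach this height (z outside [0.5, 18]); Combining (union): only that combined region is present, so the union is just that shape — area = 123.56 mm². At z = 17.76: the sphere is absent (|z−center|=9.760 > r=8); the r=6 cylinder at (5.5, 15) gives a regular 24-gon of circumradius 6 (constant along its height) (area = (24/2)·6.000²·sin(360°/24) = 111.81 mm²); Taking the union: only the r=6 cylinder at (5.5, 15) is present, so the union is just that shape — area = 111.81 mm²; the cylinder at (0, -1.5): section is a regular 24-gon, circumradius r=11 (area = (24/2)·11.000²·sin(360°/24) = 375.81 mm²); Merging all regions: the 2 present regions are separate (no shared area or edge), so areas and boundary lengths simply add and each stays a separate island — area = 487.62 mm². Checking containment: at z = 17.76 the cross-section extends beyond the z = 0.24 cross-section by about 364.06 mm².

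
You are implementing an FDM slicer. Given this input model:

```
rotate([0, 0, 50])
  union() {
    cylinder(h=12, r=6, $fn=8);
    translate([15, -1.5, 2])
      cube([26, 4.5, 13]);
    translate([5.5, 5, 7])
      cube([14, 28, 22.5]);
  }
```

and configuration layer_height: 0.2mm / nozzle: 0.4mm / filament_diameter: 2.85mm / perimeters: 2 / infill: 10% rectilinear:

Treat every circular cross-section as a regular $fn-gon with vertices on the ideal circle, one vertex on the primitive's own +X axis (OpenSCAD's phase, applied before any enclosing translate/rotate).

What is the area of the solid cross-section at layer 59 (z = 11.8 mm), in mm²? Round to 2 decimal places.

At z = 11.8 mm: the cylinder: section is a regular 8-gon, circumradius r=6 (area = (8/2)·6.000²·sin(360°/8) = 101.82 mm²); the cube at (15, -1.5) (footprint 26×4.5) is included at this height (area 117.00 mm²); the cube at (5.5, 5) is present — its section is the full 14×28 rectangle (area 392.00 mm²); Taking the union: the 3 present regions are separate (no shared area or edge), so areas and boundary lengths simply add and each stays a separate island — area = 610.82 mm²; (rotated 50° about Z; rotation is an isometry so areas/perimeters/island counts are preserved). Overall, the cross-section has 3 separate islands. Net area = 610.82 mm².

610.82 mm²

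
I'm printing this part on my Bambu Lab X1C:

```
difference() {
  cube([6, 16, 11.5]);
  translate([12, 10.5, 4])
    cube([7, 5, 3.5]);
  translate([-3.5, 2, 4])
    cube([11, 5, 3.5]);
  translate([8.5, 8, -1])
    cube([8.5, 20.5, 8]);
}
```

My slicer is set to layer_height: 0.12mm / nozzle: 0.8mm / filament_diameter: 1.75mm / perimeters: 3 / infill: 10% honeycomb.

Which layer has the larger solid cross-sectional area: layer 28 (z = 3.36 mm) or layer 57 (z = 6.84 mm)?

layer 28 (z = 3.36 mm)

Layer 28 (z = 3.36): the 6×16 cube contributes its full rectangle (area 96.00 mm²); the cube at (12, 10.5) is absent (z outside [4, 7.5]); the cube at (-3.5, 2) is absent (z outside [4, 7.5]); the cube at (8.5, 8) (footprint 8.5×20.5) is included at this height (area 174.25 mm²); After the difference (first − rest): starting from the 6×16 cube (96.00 mm²), the 8.5×20.5 cube at (8.5, 8) misses the remaining region (no effect) — area = 96.00 mm². So its area = 96.00 mm². Layer 57 (z = 6.84): the 6×16 cube contributes its full rectangle (area 96.00 mm²); the cube at (12, 10.5) is present — its section is the full 7×5 rectangle (area 35.00 mm²); the 11×5 cube at (-3.5, 2) contributes its full rectangle (area 55.00 mm²); the 8.5×20.5 cube at (8.5, 8) contributes its full rectangle (area 174.25 mm²); After the difference (first − rest): starting from the 6×16 cube (96.00 mm²), the 7×5 cube at (12, 10.5) misses the remaining region (no effect); the 11×5 cube at (-3.5, 2) partially overlaps it — only the 30.00 mm² overlap (of its 55.00 mm²) is removed, clipping the outline; the 8.5×20.5 cube at (8.5, 8) misses the remaining region (no effect) — area = 66.00 mm². So its area = 66.00 mm². Layer 28 is larger (96.00 vs 66.00 mm²).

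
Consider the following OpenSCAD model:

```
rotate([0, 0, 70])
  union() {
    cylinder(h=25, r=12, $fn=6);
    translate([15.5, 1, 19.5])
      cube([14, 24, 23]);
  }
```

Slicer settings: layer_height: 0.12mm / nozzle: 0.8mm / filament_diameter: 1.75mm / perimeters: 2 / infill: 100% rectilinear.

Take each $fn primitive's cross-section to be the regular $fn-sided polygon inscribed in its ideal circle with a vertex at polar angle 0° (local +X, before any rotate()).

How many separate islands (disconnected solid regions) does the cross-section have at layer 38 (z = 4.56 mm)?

At z = 4.56 mm: the cylinder: section is a regular 6-gon, circumradius r=12; the cube at (15.5, 1) is absent (z outside [19.5, 42.5]); Merging all regions: only the r=12 cylinder is present, so the union is just that shape — 1 connected region; (rotated 70° about Z; rotation is an isometry so areas/perimeters/island counts are preserved). Overall, the cross-section is a single solid region. Island count = 1.

1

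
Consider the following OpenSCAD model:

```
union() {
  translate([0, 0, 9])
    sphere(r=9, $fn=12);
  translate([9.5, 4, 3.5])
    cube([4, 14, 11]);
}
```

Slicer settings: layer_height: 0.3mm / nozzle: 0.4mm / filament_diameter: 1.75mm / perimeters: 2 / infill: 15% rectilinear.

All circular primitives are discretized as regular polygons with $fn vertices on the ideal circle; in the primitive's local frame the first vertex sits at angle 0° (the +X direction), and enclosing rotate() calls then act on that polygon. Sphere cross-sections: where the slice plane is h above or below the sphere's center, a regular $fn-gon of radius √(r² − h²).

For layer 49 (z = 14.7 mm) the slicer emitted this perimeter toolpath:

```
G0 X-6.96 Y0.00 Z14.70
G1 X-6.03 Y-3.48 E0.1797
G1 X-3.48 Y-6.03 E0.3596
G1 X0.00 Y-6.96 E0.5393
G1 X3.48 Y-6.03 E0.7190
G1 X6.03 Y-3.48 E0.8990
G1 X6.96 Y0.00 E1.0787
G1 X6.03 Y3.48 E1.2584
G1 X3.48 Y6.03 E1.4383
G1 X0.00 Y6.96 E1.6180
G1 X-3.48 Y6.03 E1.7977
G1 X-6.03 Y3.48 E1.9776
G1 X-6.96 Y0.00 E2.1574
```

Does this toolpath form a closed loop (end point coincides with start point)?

yes

Start point (G0): (-6.96, 0.00). End point (last G1): the path returns to the start — closed.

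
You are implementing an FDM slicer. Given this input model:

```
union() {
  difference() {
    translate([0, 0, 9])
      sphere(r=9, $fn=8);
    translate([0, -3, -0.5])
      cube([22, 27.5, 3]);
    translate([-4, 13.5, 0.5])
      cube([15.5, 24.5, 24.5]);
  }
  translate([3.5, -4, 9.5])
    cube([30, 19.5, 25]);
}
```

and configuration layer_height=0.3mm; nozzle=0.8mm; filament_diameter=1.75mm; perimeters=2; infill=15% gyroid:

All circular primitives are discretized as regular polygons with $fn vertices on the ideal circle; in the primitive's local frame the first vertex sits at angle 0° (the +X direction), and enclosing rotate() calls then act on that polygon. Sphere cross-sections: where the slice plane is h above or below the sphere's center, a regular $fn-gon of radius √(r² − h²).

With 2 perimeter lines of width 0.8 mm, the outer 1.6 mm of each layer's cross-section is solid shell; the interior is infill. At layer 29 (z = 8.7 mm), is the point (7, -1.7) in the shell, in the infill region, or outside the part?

At z = 8.7 mm: the r=9 sphere slices to a regular 8-gon of circumradius 8.995 (√(r²−h²) with h=0.3 from center); the cube at (0, -3) does not reach this height (z outside [-0.5, 2.5]); the 15.5×24.5 cube at (-4, 13.5) contributes its full rectangle; Taking the first minus the rest: starting from the r=9 sphere, the 15.5×24.5 cube at (-4, 13.5) misses the remaining region (no effect) — 1 connected region; the cube at (3.5, -4) is not intersected at this z (z outside [9.5, 34.5]); Combining (union): only the result so far is present, so the union is just that shape — 1 connected region. Overall, the cross-section is a single solid region. The nearest boundary edge runs (8.99, 0.00)→(6.36, -6.36); distance from the point to it = 1.19 mm. The point is inside the cross-section, 1.19 mm from the nearest boundary — within the 1.6 mm shell band (2 × 0.8).

shell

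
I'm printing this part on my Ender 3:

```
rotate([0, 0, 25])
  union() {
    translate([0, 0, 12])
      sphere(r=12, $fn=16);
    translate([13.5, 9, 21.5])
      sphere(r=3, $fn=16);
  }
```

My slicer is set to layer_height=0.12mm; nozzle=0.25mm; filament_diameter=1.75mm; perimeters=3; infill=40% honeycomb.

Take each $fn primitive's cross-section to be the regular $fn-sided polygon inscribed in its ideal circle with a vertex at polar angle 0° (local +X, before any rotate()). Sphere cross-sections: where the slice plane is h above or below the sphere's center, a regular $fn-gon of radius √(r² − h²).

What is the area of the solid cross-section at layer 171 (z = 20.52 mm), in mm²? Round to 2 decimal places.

243.23 mm²

At z = 20.52 mm: the r=12 sphere slices to a regular 16-gon of circumradius 8.450 (√(r²−h²) with h=8.52 from center) (area = (16/2)·8.450²·sin(360°/16) = 218.62 mm²); the r=3 sphere at (13.5, 9) contributes a regular 16-gon of circumradius √(3²−0.98²) = 2.835 (area = (16/2)·2.835²·sin(360°/16) = 24.61 mm²); Combining (union): the 2 present regions are separate (no shared area or edge), so areas and boundary lengths simply add and each stays a separate island — area = 243.23 mm²; (whole slice rotated 25° about Z — lengths, areas and connectivity unchanged). Overall, the cross-section has 2 separate islands. Net area = 243.23 mm².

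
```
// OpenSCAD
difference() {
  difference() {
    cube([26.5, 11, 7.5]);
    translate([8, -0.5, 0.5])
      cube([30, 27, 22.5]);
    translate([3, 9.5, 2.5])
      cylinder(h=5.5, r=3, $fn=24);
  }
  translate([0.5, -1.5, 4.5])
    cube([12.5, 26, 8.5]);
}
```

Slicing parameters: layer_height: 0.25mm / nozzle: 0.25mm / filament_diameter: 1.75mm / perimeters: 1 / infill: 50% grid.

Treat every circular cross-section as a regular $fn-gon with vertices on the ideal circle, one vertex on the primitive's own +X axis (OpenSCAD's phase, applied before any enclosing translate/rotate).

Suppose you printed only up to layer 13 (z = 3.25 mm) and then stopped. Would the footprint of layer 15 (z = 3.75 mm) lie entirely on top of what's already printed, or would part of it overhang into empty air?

entirely on top

Compare the two slices. At z = 3.25: the cube is present — its section is the full 26.5×11 rectangle (area 291.50 mm²); the cube at (8, -0.5) (footprint 30×27) is included at this height (area 810.00 mm²); the r=3 cylinder at (3, 9.5) contributes a regular 24-gon of circumradius 3 (area = (24/2)·3.000²·sin(360°/24) = 27.95 mm²); Taking the first minus the rest: starting from the 26.5×11 cube (291.50 mm²), the 30×27 cube at (8, -0.5) partially overlaps it — only the 203.50 mm² overlap (of its 810.00 mm²) is removed, clipping the outline; the r=3 cylinder at (3, 9.5) partially overlaps it — only the 22.53 mm² overlap (of its 27.95 mm²) is removed, clipping the outline — area = 65.47 mm²; the cube at (0.5, -1.5) does not reach this height (z outside [4.5, 13]); Subtracting the remaining from the first: none of the subtracted shapes is present at this height, so the result so far is unchanged — area = 65.47 mm². At z = 3.75: the cube is present — its section is the full 26.5×11 rectangle (area 291.50 mm²); the cube at (8, -0.5) is present — its section is the full 30×27 rectangle (area 810.00 mm²); the r=3 cylinder at (3, 9.5) gives a regular 24-gon of circumradius 3 (constant along its height) (area = (24/2)·3.000²·sin(360°/24) = 27.95 mm²); Subtracting the remaining from the first: starting from the 26.5×11 cube (291.50 mm²), the 30×27 cube at (8, -0.5) partially overlaps it — only the 203.50 mm² overlap (of its 810.00 mm²) is removed, clipping the outline; the r=3 cylinder at (3, 9.5) partially overlaps it — only the 22.53 mm² overlap (of its 27.95 mm²) is removed, clipping the outline — area = 65.47 mm²; the cube at (0.5, -1.5) is absent (z outside [4.5, 13]); After the difference (first − rest): none of the subtracted shapes is present at this height, so that combined region is unchanged — area = 65.47 mm². Checking containment: the cross-section at z = 3.75 is a subset of the cross-section at z = 3.25.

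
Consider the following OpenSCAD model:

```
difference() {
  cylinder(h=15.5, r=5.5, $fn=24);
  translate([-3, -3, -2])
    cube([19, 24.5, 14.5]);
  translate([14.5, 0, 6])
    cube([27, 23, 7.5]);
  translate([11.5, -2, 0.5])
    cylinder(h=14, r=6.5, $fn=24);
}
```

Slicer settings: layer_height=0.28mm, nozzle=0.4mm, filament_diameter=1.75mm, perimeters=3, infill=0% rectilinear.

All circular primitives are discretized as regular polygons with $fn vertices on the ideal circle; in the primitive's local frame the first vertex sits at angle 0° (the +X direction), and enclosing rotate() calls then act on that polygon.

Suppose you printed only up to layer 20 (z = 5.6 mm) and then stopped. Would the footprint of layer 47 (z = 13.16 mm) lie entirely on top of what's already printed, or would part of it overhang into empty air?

part overhangs

Compare the two slices. At z = 5.6: the cylinder: section is a regular 24-gon, circumradius r=5.5 (area = (24/2)·5.500²·sin(360°/24) = 93.95 mm²); the cube at (-3, -3) is present — its section is the full 19×24.5 rectangle (area 465.50 mm²); the cube at (14.5, 0) does not reach this height (z outside [6, 13.5]); the cylinder at (11.5, -2): section is a regular 24-gon, circumradius r=6.5 (area = (24/2)·6.500²·sin(360°/24) = 131.22 mm²); After the difference (first − rest): starting from the r=5.5 cylinder (93.95 mm²), the 19×24.5 cube at (-3, -3) partially overlaps it — only the 63.58 mm² overlap (of its 465.50 mm²) is removed, clipping the outline; the r=6.5 cylinder at (11.5, -2) misses the remaining region (no effect) — area = 30.37 mm². At z = 13.16: the r=5.5 cylinder contributes a regular 24-gon of circumradius 5.5 (area = (24/2)·5.500²·sin(360°/24) = 93.95 mm²); the cube at (-3, -3) does not reach this height (z outside [-2, 12.5]); the cube at (14.5, 0) (footprint 27×23) is included at this height (area 621.00 mm²); the r=6.5 cylinder at (11.5, -2) gives a regular 24-gon of circumradius 6.5 (constant along its height) (area = (24/2)·6.500²·sin(360°/24) = 131.22 mm²); Subtracting the remaining from the first: starting from the r=5.5 cylinder (93.95 mm²), the 27×23 cube at (14.5, 0) misses the remaining region (no effect); the r=6.5 cylinder at (11.5, -2) partially overlaps it — only the 0.44 mm² overlap (of its 131.22 mm²) is removed, clipping the outline — area = 93.51 mm². Checking containment: at z = 13.16 the cross-section extends beyond the z = 5.6 cross-section by about 63.14 mm².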